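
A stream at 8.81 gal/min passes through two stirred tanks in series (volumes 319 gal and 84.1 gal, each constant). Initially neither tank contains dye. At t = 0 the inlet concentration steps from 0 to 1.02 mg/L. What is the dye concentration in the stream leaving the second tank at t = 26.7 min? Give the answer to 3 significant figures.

Species balance on tank i: dCᵢ/dt = (Cᵢ₋₁ − Cᵢ)/τᵢ with τᵢ = Vᵢ/Q.
τ₁ = 319/8.81 = 36.209 min; τ₂ = 84.1/8.81 = 9.5460 min.
Tank 1: C₁ = C_in(1 − e^(−t/τ₁)). Tank 2 (τ₁ ≠ τ₂): C₂ = C_in[1 − (τ₁ e^(−t/τ₁) − τ₂ e^(−t/τ₂))/(τ₁ − τ₂)].
At t = 26.7: e^(−t/τ₁) = 0.47836, e^(−t/τ₂) = 0.060993.
C₂ = 1.02·[1 − (36.209·0.47836 − 9.5460·0.060993)/(26.663)] = 1.02·0.37221 = 0.37965 mg/L.

0.380 mg/L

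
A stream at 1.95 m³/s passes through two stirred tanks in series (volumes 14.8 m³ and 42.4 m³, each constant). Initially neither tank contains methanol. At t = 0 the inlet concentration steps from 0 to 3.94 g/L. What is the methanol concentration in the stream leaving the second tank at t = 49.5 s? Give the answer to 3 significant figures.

Time constants: τᵢ = Vᵢ/Q for each well-mixed tank.
τ₁ = 14.8/1.95 = 7.5897 s; τ₂ = 42.4/1.95 = 21.744 s.
Solving the cascade with C₁(0)=C₂(0)=0 gives C₂(t) = C_in[1 − (τ₁ e^(−t/τ₁) − τ₂ e^(−t/τ₂))/(τ₁ − τ₂)].
At t = 49.5: e^(−t/τ₁) = 0.0014708, e^(−t/τ₂) = 0.10264.
C₂ = 3.94·[1 − (7.5897·0.0014708 − 21.744·0.10264)/(-14.154)] = 3.94·0.84311 = 3.3219 g/L.

3.32 g/L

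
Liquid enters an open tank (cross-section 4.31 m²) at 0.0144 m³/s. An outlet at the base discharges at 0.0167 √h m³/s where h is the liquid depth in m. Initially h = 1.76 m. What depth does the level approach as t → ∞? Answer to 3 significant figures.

0.744 m

Level balance: A dh/dt = 0.0144 − 0.0167 √h. Setting dh/dt = 0:
Q_in = 0.0167 √h_ss ⇒ √h_ss = 0.0144/0.0167 = 0.86228.
h_ss = 0.86228² = 0.74352 m. (Since h₀ = 1.76 m > h_ss, the level will fall toward this value.)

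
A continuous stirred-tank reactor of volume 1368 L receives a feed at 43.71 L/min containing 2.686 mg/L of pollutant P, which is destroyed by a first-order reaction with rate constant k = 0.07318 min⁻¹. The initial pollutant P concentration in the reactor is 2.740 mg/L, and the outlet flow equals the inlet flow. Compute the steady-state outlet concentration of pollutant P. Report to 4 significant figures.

Accumulation = in − out − consumed: V dC/dt = Q C_in − Q C − k V C.
Steady state (dC/dt = 0): C_ss = Q C_in/(Q + kV) = C_in/(1 + kV/Q).
C_ss = 43.71·2.686/(43.71 + 0.07318·1368) = 117.405/143.820 = 0.816332 mg/L.

0.8163 mg/L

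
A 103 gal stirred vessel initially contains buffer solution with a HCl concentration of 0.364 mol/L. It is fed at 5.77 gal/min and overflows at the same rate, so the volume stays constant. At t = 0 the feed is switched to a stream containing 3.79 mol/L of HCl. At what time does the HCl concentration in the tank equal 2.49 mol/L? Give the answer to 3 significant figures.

Mass balance on the solute (V constant): V dC/dt = Q(C_in − C), so τ = V/Q = 17.851 min.
C(t) = C_in + (C₀ − C_in) e^(−t/τ). Set C = 2.49 and solve for t:
e^(−t/τ) = (C − C_in)/(C₀ − C_in) = (2.49 − 3.79)/(0.364 − 3.79) = 0.37945
t = −τ ln(…) = 17.851 × 0.96903 = 17.298 min.

17.3 min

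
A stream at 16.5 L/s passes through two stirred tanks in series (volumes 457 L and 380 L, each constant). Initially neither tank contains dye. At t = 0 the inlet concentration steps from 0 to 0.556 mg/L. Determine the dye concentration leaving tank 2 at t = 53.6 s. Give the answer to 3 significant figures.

0.347 mg/L

Species balance on tank i: dCᵢ/dt = (Cᵢ₋₁ − Cᵢ)/τᵢ with τᵢ = Vᵢ/Q.
τ₁ = 457/16.5 = 27.697 s; τ₂ = 380/16.5 = 23.030 s.
Solving the cascade with C₁(0)=C₂(0)=0 gives C₂(t) = C_in[1 − (τ₁ e^(−t/τ₁) − τ₂ e^(−t/τ₂))/(τ₁ − τ₂)].
At t = 53.6: e^(−t/τ₁) = 0.14439, e^(−t/τ₂) = 0.097552.
C₂ = 0.556·[1 − (27.697·0.14439 − 23.030·0.097552)/(4.6667)] = 0.556·0.62446 = 0.34720 mg/L.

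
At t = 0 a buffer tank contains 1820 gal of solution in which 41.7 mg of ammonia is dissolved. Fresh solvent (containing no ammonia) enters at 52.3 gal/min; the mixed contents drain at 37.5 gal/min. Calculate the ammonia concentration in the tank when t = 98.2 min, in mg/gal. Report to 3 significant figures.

Total volume: dV/dt = Q_in − Q_out = 14.800 gal/min, so V(t) = 1820 + 14.800 t and V(98.2) = 3273.4 gal.
No ammonia enters, so dm/dt = −Q_out · (m/V).
Separate: dm/m = −Q_out dt/V(t) ⇒ ln(m/m₀) = −(Q_out/(Q_in−Q_out)) ln(V/V₀).
m = m₀ (V₀/V)^(Q_out/(Q_in−Q_out)) = 41.7 × (1820/3273.4)^(2.5338) = 9.4236 mg.
C = m/V = 9.4236/3273.4 = 0.0028789 mg/gal.

0.00288 mg/gal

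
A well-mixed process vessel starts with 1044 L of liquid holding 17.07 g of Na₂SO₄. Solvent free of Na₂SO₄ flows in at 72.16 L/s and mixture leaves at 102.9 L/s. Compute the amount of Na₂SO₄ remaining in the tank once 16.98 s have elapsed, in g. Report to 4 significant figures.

Total volume: dV/dt = Q_in − Q_out = -30.7400 L/s, so V(t) = 1044 − 30.7400 t and V(16.98) = 522.035 L.
Species balance (pure solvent in): dm/dt = −Q_out · m/V(t).
dm/m = −Q_out dt/(V₀ − 30.7400 t); integrating gives ln(m/m₀) = −(Q_out/(Q_in−Q_out)) ln(V/V₀).
m = m₀ (V₀/V)^(Q_out/(Q_in−Q_out)) = 17.07 × (1044/522.035)^(-3.34743) = 1.67747 g.

1.677 g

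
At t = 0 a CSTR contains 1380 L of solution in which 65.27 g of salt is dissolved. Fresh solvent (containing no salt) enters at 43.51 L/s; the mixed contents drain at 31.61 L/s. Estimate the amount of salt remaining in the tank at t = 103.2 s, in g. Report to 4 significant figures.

Let m(t) be the amount of salt. Volume: V(t) = V₀ + (Q_in − Q_out) t = 1380 + 11.9000 t; V(103.2) = 2608.08 L.
Solute balance: dm/dt = 0 − Q_out C = −Q_out m/V(t).
dm/m = −Q_out dt/(V₀ + 11.9000 t); integrating gives ln(m/m₀) = −(Q_out/(Q_in−Q_out)) ln(V/V₀).
m = m₀ (V₀/V)^(Q_out/(Q_in−Q_out)) = 65.27 × (1380/2608.08)^(2.65630) = 12.0337 g.

12.03 g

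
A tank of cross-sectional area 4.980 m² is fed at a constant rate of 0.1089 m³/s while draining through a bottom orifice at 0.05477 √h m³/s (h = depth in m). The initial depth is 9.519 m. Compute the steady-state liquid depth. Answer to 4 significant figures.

A dh/dt = Q_in − 0.05477 √h. Steady state requires inflow = outflow:
Q_in = 0.05477 √h_ss ⇒ √h_ss = 0.1089/0.05477 = 1.98831.
h_ss = 1.98831² = 3.95340 m. (Since h₀ = 9.519 m > h_ss, the level will fall toward this value.)

3.953 m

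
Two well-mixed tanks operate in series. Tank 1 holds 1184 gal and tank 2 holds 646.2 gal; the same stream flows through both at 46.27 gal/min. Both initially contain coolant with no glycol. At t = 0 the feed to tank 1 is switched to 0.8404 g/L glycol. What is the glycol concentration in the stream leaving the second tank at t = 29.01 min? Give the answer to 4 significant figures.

Time constants: τᵢ = Vᵢ/Q for each well-mixed tank.
τ₁ = 1184/46.27 = 25.5889 min; τ₂ = 646.2/46.27 = 13.9659 min.
Tank 1: C₁ = C_in(1 − e^(−t/τ₁)). Tank 2 (τ₁ ≠ τ₂): C₂ = C_in[1 − (τ₁ e^(−t/τ₁) − τ₂ e^(−t/τ₂))/(τ₁ − τ₂)].
At t = 29.01: e^(−t/τ₁) = 0.321842, e^(−t/τ₂) = 0.125279.
C₂ = 0.8404·[1 − (25.5889·0.321842 − 13.9659·0.125279)/(11.6231)] = 0.8404·0.441975 = 0.371436 g/L.

0.3714 g/L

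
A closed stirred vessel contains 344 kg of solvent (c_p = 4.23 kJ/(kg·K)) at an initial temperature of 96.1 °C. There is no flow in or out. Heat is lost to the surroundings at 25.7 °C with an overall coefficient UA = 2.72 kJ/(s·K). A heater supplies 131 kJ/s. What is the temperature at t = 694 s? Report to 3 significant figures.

79.9 °C

First-law balance (no shaft work): M c_p dT/dt = −UA(T − T_amb) + Q̇.
dT/dt = (T_ss − T)/τ with T_ss = T_amb + Q̇/UA = 25.7 + 131/2.72 = 73.862 °C, τ = M c_p/UA = 344·4.23/2.72 = 534.97 s.
T approaches T_ss exponentially: T(t) = T_ss + (T₀ − T_ss) e^(−t/τ).
T(694) = 73.862 + (22.238)·0.27328 = 79.939 °C.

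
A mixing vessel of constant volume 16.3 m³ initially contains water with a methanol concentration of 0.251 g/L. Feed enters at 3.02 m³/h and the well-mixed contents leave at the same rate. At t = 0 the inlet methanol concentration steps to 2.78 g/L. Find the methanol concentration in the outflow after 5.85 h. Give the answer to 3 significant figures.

Transient balance on the dissolved component: V dC/dt = Q(C_in − C).
So dC/dt = (C_in − C)/τ with τ = V/Q = 16.3/3.02 = 5.3974 h.
Integrating: C(t) = C_in + (C₀ − C_in) e^(−t/τ).
C(5.85) = 2.78 + (0.251 − 2.78)·e^(−5.85/5.3974) = 2.78 + (-2.5290)·0.33829 = 1.9245 g/L.

1.92 g/L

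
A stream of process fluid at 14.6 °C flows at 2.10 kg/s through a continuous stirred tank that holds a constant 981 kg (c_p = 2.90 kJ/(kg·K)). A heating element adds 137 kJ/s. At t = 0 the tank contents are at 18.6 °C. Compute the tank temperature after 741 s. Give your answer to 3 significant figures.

33.3 °C

First-law balance (no shaft work): M c_p dT/dt = ṁ c_p (T_in − T) + 137.
τ = M/ṁ = 467.14 s; T_ss = T_in + Q̇/(ṁ c_p) = 14.6 + 137/(2.10·2.90) = 37.096 °C.
Solution: T(t) = T_ss + (T₀ − T_ss) e^(−t/τ).
T(741) = 37.096 + (-18.496)·e^(−741/467.14) = 37.096 + (-18.496)·0.20469 = 33.310 °C.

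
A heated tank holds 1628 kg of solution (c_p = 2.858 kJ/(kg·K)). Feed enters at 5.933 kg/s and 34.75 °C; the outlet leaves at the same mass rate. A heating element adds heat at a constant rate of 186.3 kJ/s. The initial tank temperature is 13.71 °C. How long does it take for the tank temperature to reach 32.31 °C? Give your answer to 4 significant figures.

First-law balance (no shaft work): M c_p dT/dt = ṁ c_p (T_in − T) + 186.3.
τ = M/ṁ = 274.397 s; T_ss = T_in + Q̇/(ṁ c_p) = 45.7369 °C.
T(t) = T_ss + (T₀ − T_ss) e^(−t/τ). Set T = 32.31:
e^(−t/τ) = (32.31 − 45.7369)/(13.71 − 45.7369) = 0.419239
t = −274.397 · ln(0.419239) = 238.538 s.

238.5 s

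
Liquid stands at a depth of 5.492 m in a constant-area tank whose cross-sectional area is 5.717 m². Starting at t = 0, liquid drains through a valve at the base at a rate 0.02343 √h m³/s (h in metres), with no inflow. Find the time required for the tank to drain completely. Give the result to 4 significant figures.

With no inflow, A dh/dt = −0.02343 √h.
This is separable: 2 d(√h)/dt = −0.02343/A, so √h = √h₀ − (0.02343/(2A)) t.
Set h = 0: 2√h₀ = (0.02343/A) t_empty ⇒ t_empty = 2A√h₀/0.02343.
t_empty = 2·5.717·√5.492/0.02343 = 11.4340·2.34350/0.02343 = 1143.64 s.

1144 s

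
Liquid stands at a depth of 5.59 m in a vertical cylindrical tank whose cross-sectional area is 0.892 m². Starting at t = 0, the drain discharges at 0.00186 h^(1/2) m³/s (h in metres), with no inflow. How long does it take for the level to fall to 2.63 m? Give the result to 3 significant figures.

712 s

With no inflow, A dh/dt = −0.00186 √h.
∫ h^(−1/2) dh = −(0.00186/A) ∫ dt, giving 2√h = 2√h₀ − (0.00186/A) t.
t = 2A(√h₀ − √h)/0.00186 = 2·0.892·(√5.59 − √2.63)/0.00186
  = 1.7840 × (2.3643 − 1.6217) / 0.00186 = 712.25 s.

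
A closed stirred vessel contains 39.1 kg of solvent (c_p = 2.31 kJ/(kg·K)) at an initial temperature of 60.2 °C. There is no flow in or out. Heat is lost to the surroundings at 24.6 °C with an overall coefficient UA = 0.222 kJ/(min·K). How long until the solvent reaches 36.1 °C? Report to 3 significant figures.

460 min

Lumped-capacitance energy balance: M c_p dT/dt = UA(T_amb − T).
τ = M c_p/UA = 406.85 min; T_ss = T_amb = 24.600 °C.
T(t) = T_ss + (T₀ − T_ss)e^(−t/τ); set T = 36.1:
t = −τ ln[(T − T_ss)/(T₀ − T_ss)] = −406.85 · ln(0.32303) = 459.74 min.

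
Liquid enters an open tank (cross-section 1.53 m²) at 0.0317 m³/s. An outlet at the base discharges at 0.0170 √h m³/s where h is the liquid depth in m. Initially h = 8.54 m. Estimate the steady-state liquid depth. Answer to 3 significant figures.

A dh/dt = Q_in − 0.0170 √h. Steady state requires inflow = outflow:
Q_in = 0.0170 √h_ss ⇒ √h_ss = 0.0317/0.0170 = 1.8647.
h_ss = 1.8647² = 3.4771 m. (Since h₀ = 8.54 m > h_ss, the level will fall toward this value.)

3.48 m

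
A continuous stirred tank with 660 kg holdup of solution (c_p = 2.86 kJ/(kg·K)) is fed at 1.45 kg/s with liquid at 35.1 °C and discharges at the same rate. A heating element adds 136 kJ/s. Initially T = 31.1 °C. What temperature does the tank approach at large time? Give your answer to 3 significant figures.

Heat balance on the well-mixed liquid: M c_p dT/dt = ṁ c_p (T_in − T) + 136.
At steady state dT/dt = 0 ⇒ T_ss = T_in + Q̇/(ṁ c_p) = 35.1 + 136/(1.45·2.86) = 67.895 °C.

67.9 °C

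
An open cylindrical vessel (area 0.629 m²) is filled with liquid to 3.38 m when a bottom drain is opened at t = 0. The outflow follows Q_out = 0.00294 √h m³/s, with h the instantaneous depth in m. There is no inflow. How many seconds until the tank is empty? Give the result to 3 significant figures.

Volume balance on the tank: A dh/dt = −0.00294 √h.
This is separable: 2 d(√h)/dt = −0.00294/A, so √h = √h₀ − (0.00294/(2A)) t.
Tank is empty when √h = 0: t_empty = 2A√h₀/0.00294.
t_empty = 2·0.629·√3.38/0.00294 = 1.2580·1.8385/0.00294 = 786.67 s.

787 s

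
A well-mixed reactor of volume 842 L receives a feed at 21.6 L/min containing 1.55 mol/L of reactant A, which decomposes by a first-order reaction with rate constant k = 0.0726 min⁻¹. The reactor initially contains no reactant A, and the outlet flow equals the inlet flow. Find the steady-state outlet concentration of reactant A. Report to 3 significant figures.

0.405 mol/L

Accumulation = in − out − consumed: V dC/dt = Q C_in − Q C − k V C.
At steady state: 0 = Q C_in − (Q + kV) C_ss, so C_ss = Q C_in/(Q + kV).
C_ss = 21.6·1.55/(21.6 + 0.0726·842) = 33.480/82.729 = 0.40469 mol/L.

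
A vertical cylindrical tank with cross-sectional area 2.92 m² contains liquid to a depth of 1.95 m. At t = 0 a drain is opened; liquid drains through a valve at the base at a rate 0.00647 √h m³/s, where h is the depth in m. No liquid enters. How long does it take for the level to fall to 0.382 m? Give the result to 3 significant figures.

Mass balance (ρ constant): A dh/dt = −0.00647 √h.
This is separable: 2 d(√h)/dt = −0.00647/A, so √h = √h₀ − (0.00647/(2A)) t.
t = 2A(√h₀ − √h)/0.00647 = 2·2.92·(√1.95 − √0.382)/0.00647
  = 5.8400 × (1.3964 − 0.61806) / 0.00647 = 702.57 s.

703 s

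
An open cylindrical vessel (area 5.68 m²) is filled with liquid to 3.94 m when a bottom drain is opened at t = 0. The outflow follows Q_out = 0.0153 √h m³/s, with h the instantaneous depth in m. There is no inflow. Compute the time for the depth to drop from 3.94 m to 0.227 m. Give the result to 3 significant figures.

With no inflow, A dh/dt = −0.0153 √h.
∫ h^(−1/2) dh = −(0.0153/A) ∫ dt, giving 2√h = 2√h₀ − (0.0153/A) t.
t = 2A(√h₀ − √h)/0.0153 = 2·5.68·(√3.94 − √0.227)/0.0153
  = 11.360 × (1.9849 − 0.47645) / 0.0153 = 1120.0 s.

1120 s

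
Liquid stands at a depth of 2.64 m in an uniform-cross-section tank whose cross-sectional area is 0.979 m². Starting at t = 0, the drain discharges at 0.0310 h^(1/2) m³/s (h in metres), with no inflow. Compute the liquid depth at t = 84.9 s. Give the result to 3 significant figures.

0.0788 m

A dh/dt = −Q_out = −0.0310 √h.
This is separable: 2 d(√h)/dt = −0.0310/A, so √h = √h₀ − (0.0310/(2A)) t.
√h = √2.64 − 0.0310·84.9/(2·0.979) = 1.6248 − 1.3442 = 0.28063.
h = 0.28063² = 0.078753 m.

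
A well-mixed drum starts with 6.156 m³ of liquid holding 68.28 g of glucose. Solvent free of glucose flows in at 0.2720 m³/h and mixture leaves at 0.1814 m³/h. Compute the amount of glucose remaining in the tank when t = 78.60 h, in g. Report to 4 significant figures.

Total volume: dV/dt = Q_in − Q_out = 0.0906000 m³/h, so V(t) = 6.156 + 0.0906000 t and V(78.60) = 13.2772 m³.
Species balance (pure solvent in): dm/dt = −Q_out · m/V(t).
Separate: dm/m = −Q_out dt/V(t) ⇒ ln(m/m₀) = −(Q_out/(Q_in−Q_out)) ln(V/V₀).
m = m₀ (V₀/V)^(Q_out/(Q_in−Q_out)) = 68.28 × (6.156/13.2772)^(2.00221) = 14.6536 g.

14.65 g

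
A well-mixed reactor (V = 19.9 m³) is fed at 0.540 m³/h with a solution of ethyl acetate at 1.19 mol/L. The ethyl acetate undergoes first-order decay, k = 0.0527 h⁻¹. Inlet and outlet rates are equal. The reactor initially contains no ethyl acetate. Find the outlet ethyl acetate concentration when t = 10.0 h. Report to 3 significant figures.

0.222 mol/L

Accumulation = in − out − consumed: V dC/dt = Q C_in − Q C − k V C.
This is linear with rate a = Q/V + k = 0.079836 h⁻¹.
C_ss = Q C_in/(Q + kV) = 0.40447 mol/L; C(t) = C_ss + (C₀ − C_ss) e^(−a t).
C(10.0) = 0.40447 + (-0.40447)·e^(−0.079836·10.0) = 0.40447 + (-0.40447)·0.45007 = 0.22243 mol/L.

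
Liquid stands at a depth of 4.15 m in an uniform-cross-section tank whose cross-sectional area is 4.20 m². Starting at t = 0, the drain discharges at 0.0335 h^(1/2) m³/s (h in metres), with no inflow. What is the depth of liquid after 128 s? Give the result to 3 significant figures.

2.33 m

With no inflow, A dh/dt = −0.0335 √h.
∫ h^(−1/2) dh = −(0.0335/A) ∫ dt, giving 2√h = 2√h₀ − (0.0335/A) t.
√h = √4.15 − 0.0335·128/(2·4.20) = 2.0372 − 0.51048 = 1.5267.
h = 1.5267² = 2.3307 m.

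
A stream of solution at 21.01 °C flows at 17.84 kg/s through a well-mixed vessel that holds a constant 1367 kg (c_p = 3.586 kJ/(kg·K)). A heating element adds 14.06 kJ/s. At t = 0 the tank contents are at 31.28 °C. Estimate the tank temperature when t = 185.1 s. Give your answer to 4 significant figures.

22.13 °C

M c_p dT/dt = ṁ c_p (T_in − T) + Q̇.
Rearrange: dT/dt = (T_ss − T)/τ with τ = M/ṁ = 76.6256 s and T_ss = T_in + Q̇/(ṁ c_p) = 21.2298 °C.
T approaches T_ss exponentially: T(t) = T_ss + (T₀ − T_ss) e^(−t/τ).
T(185.1) = 21.2298 + (10.0502)·e^(−185.1/76.6256) = 21.2298 + (10.0502)·0.0893099 = 22.1274 °C.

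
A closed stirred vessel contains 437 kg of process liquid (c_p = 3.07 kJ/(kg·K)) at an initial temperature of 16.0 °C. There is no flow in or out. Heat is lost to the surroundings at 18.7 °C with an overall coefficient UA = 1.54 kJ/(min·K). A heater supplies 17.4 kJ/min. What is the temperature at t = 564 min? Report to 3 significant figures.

Lumped-capacitance energy balance: M c_p dT/dt = UA(T_amb − T) + Q̇.
dT/dt = (T_ss − T)/τ with T_ss = T_amb + Q̇/UA = 18.7 + 17.4/1.54 = 29.999 °C, τ = M c_p/UA = 437·3.07/1.54 = 871.16 min.
This is linear first-order; T(t) = T_ss + (T₀ − T_ss) e^(−t/τ).
T(564) = 29.999 + (-13.999)·0.52340 = 22.672 °C.

22.7 °C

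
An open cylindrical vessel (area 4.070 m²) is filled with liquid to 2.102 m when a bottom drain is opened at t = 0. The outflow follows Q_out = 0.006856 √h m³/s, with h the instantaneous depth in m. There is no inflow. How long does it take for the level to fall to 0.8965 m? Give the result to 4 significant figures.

597.2 s

Unsteady balance on liquid volume: A dh/dt = −0.006856 √h.
This is separable: 2 d(√h)/dt = −0.006856/A, so √h = √h₀ − (0.006856/(2A)) t.
t = 2A(√h₀ − √h)/0.006856 = 2·4.070·(√2.102 − √0.8965)/0.006856
  = 8.14000 × (1.44983 − 0.946837) / 0.006856 = 597.191 s.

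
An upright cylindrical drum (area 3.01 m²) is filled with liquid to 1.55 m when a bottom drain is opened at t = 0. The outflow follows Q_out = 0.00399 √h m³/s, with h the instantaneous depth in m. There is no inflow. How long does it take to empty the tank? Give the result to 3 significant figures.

1880 s

Unsteady balance on liquid volume: A dh/dt = −0.00399 √h.
Separate and integrate: 2(√h − √h₀) = −(0.00399/A) t.
Tank is empty when √h = 0: t_empty = 2A√h₀/0.00399.
t_empty = 2·3.01·√1.55/0.00399 = 6.0200·1.2450/0.00399 = 1878.4 s.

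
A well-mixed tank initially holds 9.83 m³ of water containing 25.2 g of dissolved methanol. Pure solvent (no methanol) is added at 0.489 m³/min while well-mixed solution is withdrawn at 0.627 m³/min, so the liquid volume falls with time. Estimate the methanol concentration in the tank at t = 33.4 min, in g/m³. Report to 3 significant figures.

Let m(t) be the amount of methanol. Volume: V(t) = V₀ + (Q_in − Q_out) t = 9.83 − 0.13800 t; V(33.4) = 5.2208 m³.
No methanol enters, so dm/dt = −Q_out · (m/V).
Separate: dm/m = −Q_out dt/V(t) ⇒ ln(m/m₀) = −(Q_out/(Q_in−Q_out)) ln(V/V₀).
m = m₀ (V₀/V)^(Q_out/(Q_in−Q_out)) = 25.2 × (9.83/5.2208)^(-4.5435) = 1.4216 g.
C = m/V = 1.4216/5.2208 = 0.27230 g/m³.

0.272 g/m³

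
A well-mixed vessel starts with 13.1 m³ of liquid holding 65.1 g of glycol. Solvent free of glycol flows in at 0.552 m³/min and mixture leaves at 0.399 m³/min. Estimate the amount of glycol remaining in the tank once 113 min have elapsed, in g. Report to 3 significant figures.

7.25 g

Let m(t) be the amount of glycol. Volume: V(t) = V₀ + (Q_in − Q_out) t = 13.1 + 0.15300 t; V(113) = 30.389 m³.
No glycol enters, so dm/dt = −Q_out · (m/V).
Separate: dm/m = −Q_out dt/V(t) ⇒ ln(m/m₀) = −(Q_out/(Q_in−Q_out)) ln(V/V₀).
m = m₀ (V₀/V)^(Q_out/(Q_in−Q_out)) = 65.1 × (13.1/30.389)^(2.6078) = 7.2537 g.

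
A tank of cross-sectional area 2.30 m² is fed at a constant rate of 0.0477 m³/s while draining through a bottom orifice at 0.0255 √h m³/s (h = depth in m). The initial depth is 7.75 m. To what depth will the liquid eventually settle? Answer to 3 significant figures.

3.50 m

Mass balance (ρ constant): A dh/dt = Q_in − 0.0255 √h. At steady state dh/dt = 0:
Q_in = 0.0255 √h_ss ⇒ √h_ss = 0.0477/0.0255 = 1.8706.
h_ss = 1.8706² = 3.4991 m. (Since h₀ = 7.75 m > h_ss, the level will fall toward this value.)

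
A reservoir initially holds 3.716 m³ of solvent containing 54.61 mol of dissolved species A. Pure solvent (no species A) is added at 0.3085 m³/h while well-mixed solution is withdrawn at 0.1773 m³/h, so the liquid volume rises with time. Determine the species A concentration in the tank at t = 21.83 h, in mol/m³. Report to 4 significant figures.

Total volume: dV/dt = Q_in − Q_out = 0.131200 m³/h, so V(t) = 3.716 + 0.131200 t and V(21.83) = 6.58010 m³.
No species A enters, so dm/dt = −Q_out · (m/V).
dm/m = −Q_out dt/(V₀ + 0.131200 t); integrating gives ln(m/m₀) = −(Q_out/(Q_in−Q_out)) ln(V/V₀).
m = m₀ (V₀/V)^(Q_out/(Q_in−Q_out)) = 54.61 × (3.716/6.58010)^(1.35137) = 25.2302 mol.
C = m/V = 25.2302/6.58010 = 3.83432 mol/m³.

3.834 mol/m³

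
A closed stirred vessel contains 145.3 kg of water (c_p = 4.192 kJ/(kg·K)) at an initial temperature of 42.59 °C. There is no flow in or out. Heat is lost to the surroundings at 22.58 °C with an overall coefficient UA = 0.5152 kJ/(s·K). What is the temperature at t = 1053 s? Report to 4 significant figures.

Lumped-capacitance energy balance: M c_p dT/dt = UA(T_amb − T).
dT/dt = (T_ss − T)/τ with T_ss = T_amb = 22.5800 °C, τ = M c_p/UA = 145.3·4.192/0.5152 = 1182.25 s.
Integrating: T(t) = T_ss + (T₀ − T_ss) e^(−t/τ).
T(1053) = 22.5800 + (20.0100)·0.410380 = 30.7917 °C.

30.79 °C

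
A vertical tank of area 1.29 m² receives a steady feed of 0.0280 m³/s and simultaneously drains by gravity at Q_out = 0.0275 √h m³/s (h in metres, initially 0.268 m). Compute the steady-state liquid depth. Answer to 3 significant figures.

A dh/dt = Q_in − 0.0275 √h. Steady state requires inflow = outflow:
Q_in = 0.0275 √h_ss ⇒ √h_ss = 0.0280/0.0275 = 1.0182.
h_ss = 1.0182² = 1.0367 m. (Since h₀ = 0.268 m < h_ss, the level will rise toward this value.)

1.04 m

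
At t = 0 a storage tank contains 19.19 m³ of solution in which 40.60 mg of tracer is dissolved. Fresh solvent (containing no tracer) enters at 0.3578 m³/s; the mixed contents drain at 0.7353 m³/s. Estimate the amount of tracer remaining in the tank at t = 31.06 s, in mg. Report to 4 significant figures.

Let m(t) be the amount of tracer. Volume: V(t) = V₀ + (Q_in − Q_out) t = 19.19 − 0.377500 t; V(31.06) = 7.46485 m³.
No tracer enters, so dm/dt = −Q_out · (m/V).
dm/m = −Q_out dt/(V₀ − 0.377500 t); integrating gives ln(m/m₀) = −(Q_out/(Q_in−Q_out)) ln(V/V₀).
m = m₀ (V₀/V)^(Q_out/(Q_in−Q_out)) = 40.60 × (19.19/7.46485)^(-1.94781) = 6.45382 mg.

6.454 mg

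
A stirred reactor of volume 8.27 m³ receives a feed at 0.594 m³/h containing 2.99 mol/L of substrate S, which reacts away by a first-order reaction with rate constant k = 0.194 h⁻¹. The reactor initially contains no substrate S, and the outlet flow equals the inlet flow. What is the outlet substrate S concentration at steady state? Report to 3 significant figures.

V dC/dt = Q(C_in − C) − k V C.
At steady state: 0 = Q C_in − (Q + kV) C_ss, so C_ss = Q C_in/(Q + kV).
C_ss = 0.594·2.99/(0.594 + 0.194·8.27) = 1.7761/2.1984 = 0.80789 mol/L.

0.808 mol/L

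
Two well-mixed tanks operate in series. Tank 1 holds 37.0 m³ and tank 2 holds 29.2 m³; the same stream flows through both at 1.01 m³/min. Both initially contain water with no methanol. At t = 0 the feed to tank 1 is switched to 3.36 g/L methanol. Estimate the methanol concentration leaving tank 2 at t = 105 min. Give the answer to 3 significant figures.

2.79 g/L

Time constants: τᵢ = Vᵢ/Q for each well-mixed tank.
τ₁ = 37.0/1.01 = 36.634 min; τ₂ = 29.2/1.01 = 28.911 min.
Solving the cascade with C₁(0)=C₂(0)=0 gives C₂(t) = C_in[1 − (τ₁ e^(−t/τ₁) − τ₂ e^(−t/τ₂))/(τ₁ − τ₂)].
At t = 105: e^(−t/τ₁) = 0.056914, e^(−t/τ₂) = 0.026467.
C₂ = 3.36·[1 − (36.634·0.056914 − 28.911·0.026467)/(7.7228)] = 3.36·0.82911 = 2.7858 g/L.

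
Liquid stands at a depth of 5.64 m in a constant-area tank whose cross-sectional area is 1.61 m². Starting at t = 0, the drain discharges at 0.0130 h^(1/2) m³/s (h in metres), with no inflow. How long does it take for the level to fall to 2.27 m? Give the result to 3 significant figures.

215 s

With no inflow, A dh/dt = −0.0130 √h.
Separate and integrate: 2(√h − √h₀) = −(0.0130/A) t.
t = 2A(√h₀ − √h)/0.0130 = 2·1.61·(√5.64 − √2.27)/0.0130
  = 3.2200 × (2.3749 − 1.5067) / 0.0130 = 215.05 s.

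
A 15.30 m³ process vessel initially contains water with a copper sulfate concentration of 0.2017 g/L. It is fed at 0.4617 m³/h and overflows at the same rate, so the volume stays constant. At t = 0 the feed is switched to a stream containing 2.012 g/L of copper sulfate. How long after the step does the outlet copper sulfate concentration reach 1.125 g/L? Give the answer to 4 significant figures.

23.64 h

Species balance: V dC/dt = Q(C_in − C) ⇒ τ = V/Q = 33.1384 h.
C(t) = C_in + (C₀ − C_in) e^(−t/τ). Set C = 1.125 and solve for t:
e^(−t/τ) = (C − C_in)/(C₀ − C_in) = (1.125 − 2.012)/(0.2017 − 2.012) = 0.489974
t = −τ ln(…) = 33.1384 × 0.713403 = 23.6410 h.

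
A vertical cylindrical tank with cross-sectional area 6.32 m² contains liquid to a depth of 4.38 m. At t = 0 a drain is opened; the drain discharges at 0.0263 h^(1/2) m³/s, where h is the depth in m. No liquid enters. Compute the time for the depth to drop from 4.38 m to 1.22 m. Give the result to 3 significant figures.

475 s

With no inflow, A dh/dt = −0.0263 √h.
∫ h^(−1/2) dh = −(0.0263/A) ∫ dt, giving 2√h = 2√h₀ − (0.0263/A) t.
t = 2A(√h₀ − √h)/0.0263 = 2·6.32·(√4.38 − √1.22)/0.0263
  = 12.640 × (2.0928 − 1.1045) / 0.0263 = 474.99 s.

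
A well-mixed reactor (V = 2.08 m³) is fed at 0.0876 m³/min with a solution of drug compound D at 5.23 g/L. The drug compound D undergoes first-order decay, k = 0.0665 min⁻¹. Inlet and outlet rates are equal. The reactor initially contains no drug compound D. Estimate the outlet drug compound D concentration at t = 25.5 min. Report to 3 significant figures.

1.90 g/L

Accumulation = in − out − consumed: V dC/dt = Q C_in − Q C − k V C.
dC/dt = (Q/V) C_in − (Q/V + k) C; effective rate a = Q/V + k = 0.042115 + 0.0665 = 0.10862 min⁻¹.
C_ss = Q C_in/(Q + kV) = 2.0279 g/L; C(t) = C_ss + (C₀ − C_ss) e^(−a t).
C(25.5) = 2.0279 + (-2.0279)·e^(−0.10862·25.5) = 2.0279 + (-2.0279)·0.062681 = 1.9008 g/L.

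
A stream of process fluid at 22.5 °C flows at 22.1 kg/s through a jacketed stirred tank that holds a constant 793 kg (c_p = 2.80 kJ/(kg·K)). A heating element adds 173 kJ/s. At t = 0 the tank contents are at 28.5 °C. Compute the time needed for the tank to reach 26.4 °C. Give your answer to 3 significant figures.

38.2 s

Unsteady energy balance on the tank contents: M c_p dT/dt = ṁ c_p (T_in − T) + 173.
τ = M/ṁ = 35.882 s; T_ss = T_in + Q̇/(ṁ c_p) = 25.296 °C.
T(t) = T_ss + (T₀ − T_ss) e^(−t/τ). Set T = 26.4:
e^(−t/τ) = (26.4 − 25.296)/(28.5 − 25.296) = 0.34462
t = −35.882 · ln(0.34462) = 38.226 s.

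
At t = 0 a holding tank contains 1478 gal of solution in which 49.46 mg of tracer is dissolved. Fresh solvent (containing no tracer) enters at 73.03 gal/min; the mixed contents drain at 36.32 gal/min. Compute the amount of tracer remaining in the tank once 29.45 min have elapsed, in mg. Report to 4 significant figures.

28.73 mg

Let m(t) be the amount of tracer. Volume: V(t) = V₀ + (Q_in − Q_out) t = 1478 + 36.7100 t; V(29.45) = 2559.11 gal.
Species balance (pure solvent in): dm/dt = −Q_out · m/V(t).
dm/m = −Q_out dt/(V₀ + 36.7100 t); integrating gives ln(m/m₀) = −(Q_out/(Q_in−Q_out)) ln(V/V₀).
m = m₀ (V₀/V)^(Q_out/(Q_in−Q_out)) = 49.46 × (1478/2559.11)^(0.989376) = 28.7324 mg.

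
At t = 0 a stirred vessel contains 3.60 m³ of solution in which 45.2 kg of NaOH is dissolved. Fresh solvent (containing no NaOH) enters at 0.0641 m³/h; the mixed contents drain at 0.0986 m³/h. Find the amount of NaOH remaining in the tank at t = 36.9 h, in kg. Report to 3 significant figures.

13.0 kg

Let m(t) be the amount of NaOH. Volume: V(t) = V₀ + (Q_in − Q_out) t = 3.60 − 0.034500 t; V(36.9) = 2.3270 m³.
Solute balance: dm/dt = 0 − Q_out C = −Q_out m/V(t).
Separate: dm/m = −Q_out dt/V(t) ⇒ ln(m/m₀) = −(Q_out/(Q_in−Q_out)) ln(V/V₀).
m = m₀ (V₀/V)^(Q_out/(Q_in−Q_out)) = 45.2 × (3.60/2.3270)^(-2.8580) = 12.987 kg.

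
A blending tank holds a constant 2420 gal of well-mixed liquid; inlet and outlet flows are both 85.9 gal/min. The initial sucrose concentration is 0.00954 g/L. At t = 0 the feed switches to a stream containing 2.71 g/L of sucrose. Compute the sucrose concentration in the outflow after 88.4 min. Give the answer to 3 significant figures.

2.59 g/L

Accumulation = in − out for the solute gives V dC/dt = Q(C_in − C).
So dC/dt = (C_in − C)/τ with τ = V/Q = 2420/85.9 = 28.172 min.
C approaches C_in exponentially: C(t) = C_in + (C₀ − C_in) e^(−t/τ).
C(88.4) = 2.71 + (0.00954 − 2.71)·e^(−88.4/28.172) = 2.71 + (-2.7005)·0.043377 = 2.5929 g/L.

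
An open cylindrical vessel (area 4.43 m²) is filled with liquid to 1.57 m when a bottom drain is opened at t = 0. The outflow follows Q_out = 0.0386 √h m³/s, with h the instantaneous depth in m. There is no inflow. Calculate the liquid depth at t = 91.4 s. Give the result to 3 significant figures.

0.731 m

With no inflow, A dh/dt = −0.0386 √h.
This is separable: 2 d(√h)/dt = −0.0386/A, so √h = √h₀ − (0.0386/(2A)) t.
√h = √1.57 − 0.0386·91.4/(2·4.43) = 1.2530 − 0.39820 = 0.85480.
h = 0.85480² = 0.73068 m.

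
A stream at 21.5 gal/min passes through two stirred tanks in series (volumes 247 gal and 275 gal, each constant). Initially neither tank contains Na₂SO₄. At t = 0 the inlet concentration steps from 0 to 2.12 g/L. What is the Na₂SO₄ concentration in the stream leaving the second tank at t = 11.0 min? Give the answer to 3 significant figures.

Each tank obeys Vᵢ dCᵢ/dt = Q(Cᵢ₋₁ − Cᵢ), so τᵢ = Vᵢ/Q.
τ₁ = 247/21.5 = 11.488 min; τ₂ = 275/21.5 = 12.791 min.
Solving the cascade with C₁(0)=C₂(0)=0 gives C₂(t) = C_in[1 − (τ₁ e^(−t/τ₁) − τ₂ e^(−t/τ₂))/(τ₁ − τ₂)].
At t = 11.0: e^(−t/τ₁) = 0.38386, e^(−t/τ₂) = 0.42316.
C₂ = 2.12·[1 − (11.488·0.38386 − 12.791·0.42316)/(-1.3023)] = 2.12·0.23010 = 0.48780 g/L.

0.488 g/L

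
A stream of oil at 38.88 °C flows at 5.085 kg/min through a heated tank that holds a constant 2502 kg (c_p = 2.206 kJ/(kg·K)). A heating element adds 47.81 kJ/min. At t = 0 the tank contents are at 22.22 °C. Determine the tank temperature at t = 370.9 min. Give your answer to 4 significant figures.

M c_p dT/dt = ṁ c_p (T_in − T) + Q̇.
Rearrange: dT/dt = (T_ss − T)/τ with τ = M/ṁ = 492.035 min and T_ss = T_in + Q̇/(ṁ c_p) = 43.1421 °C.
This is linear first-order; T(t) = T_ss + (T₀ − T_ss) e^(−t/τ).
T(370.9) = 43.1421 + (-20.9221)·e^(−370.9/492.035) = 43.1421 + (-20.9221)·0.470571 = 33.2968 °C.

33.30 °C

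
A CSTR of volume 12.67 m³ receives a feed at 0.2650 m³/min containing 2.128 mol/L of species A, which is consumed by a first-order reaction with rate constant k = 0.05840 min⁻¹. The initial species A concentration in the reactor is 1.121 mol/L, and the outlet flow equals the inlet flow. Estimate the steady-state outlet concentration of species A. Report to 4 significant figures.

V dC/dt = Q(C_in − C) − k V C.
At steady state: 0 = Q C_in − (Q + kV) C_ss, so C_ss = Q C_in/(Q + kV).
C_ss = 0.2650·2.128/(0.2650 + 0.05840·12.67) = 0.563920/1.00493 = 0.561155 mol/L.

0.5612 mol/L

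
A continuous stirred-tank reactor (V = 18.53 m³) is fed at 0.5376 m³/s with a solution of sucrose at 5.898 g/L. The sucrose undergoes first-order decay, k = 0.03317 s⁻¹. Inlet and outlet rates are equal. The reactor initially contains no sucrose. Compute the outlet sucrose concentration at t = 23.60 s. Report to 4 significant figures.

Species balance: V dC/dt = Q C_in − Q C − k V C.
dC/dt = (Q/V) C_in − (Q/V + k) C; effective rate a = Q/V + k = 0.0290124 + 0.03317 = 0.0621824 s⁻¹.
C_ss = Q C_in/(Q + kV) = 2.75183 g/L; C(t) = C_ss + (C₀ − C_ss) e^(−a t).
C(23.60) = 2.75183 + (-2.75183)·e^(−0.0621824·23.60) = 2.75183 + (-2.75183)·0.230500 = 2.11753 g/L.

2.118 g/L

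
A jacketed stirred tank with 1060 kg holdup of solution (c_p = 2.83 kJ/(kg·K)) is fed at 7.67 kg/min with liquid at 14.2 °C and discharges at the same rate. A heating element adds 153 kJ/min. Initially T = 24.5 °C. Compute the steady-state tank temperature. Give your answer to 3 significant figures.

21.2 °C

M c_p dT/dt = ṁ c_p (T_in − T) + Q̇.
At steady state dT/dt = 0 ⇒ T_ss = T_in + Q̇/(ṁ c_p) = 14.2 + 153/(7.67·2.83) = 21.249 °C.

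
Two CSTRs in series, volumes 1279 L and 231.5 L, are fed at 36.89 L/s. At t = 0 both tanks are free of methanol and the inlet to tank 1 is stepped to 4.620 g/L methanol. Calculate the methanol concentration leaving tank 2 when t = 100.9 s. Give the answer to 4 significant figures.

4.313 g/L

Each tank obeys Vᵢ dCᵢ/dt = Q(Cᵢ₋₁ − Cᵢ), so τᵢ = Vᵢ/Q.
τ₁ = 1279/36.89 = 34.6706 s; τ₂ = 231.5/36.89 = 6.27541 s.
Solving the cascade with C₁(0)=C₂(0)=0 gives C₂(t) = C_in[1 − (τ₁ e^(−t/τ₁) − τ₂ e^(−t/τ₂))/(τ₁ − τ₂)].
At t = 100.9: e^(−t/τ₁) = 0.0544625, e^(−t/τ₂) = 1.04026e-07.
C₂ = 4.620·[1 − (34.6706·0.0544625 − 6.27541·1.04026e-07)/(28.3952)] = 4.620·0.933501 = 4.31278 g/L.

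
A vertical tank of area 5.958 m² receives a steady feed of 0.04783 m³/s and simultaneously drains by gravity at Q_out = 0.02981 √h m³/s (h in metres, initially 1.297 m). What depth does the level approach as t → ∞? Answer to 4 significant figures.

A dh/dt = Q_in − 0.02981 √h. Steady state requires inflow = outflow:
Q_in = 0.02981 √h_ss ⇒ √h_ss = 0.04783/0.02981 = 1.60450.
h_ss = 1.60450² = 2.57440 m. (Since h₀ = 1.297 m < h_ss, the level will rise toward this value.)

2.574 m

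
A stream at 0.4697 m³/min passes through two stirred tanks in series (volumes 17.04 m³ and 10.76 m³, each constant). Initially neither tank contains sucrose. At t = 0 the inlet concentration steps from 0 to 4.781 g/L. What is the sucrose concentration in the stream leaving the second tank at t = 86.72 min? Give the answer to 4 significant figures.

Species balance on tank i: dCᵢ/dt = (Cᵢ₋₁ − Cᵢ)/τᵢ with τᵢ = Vᵢ/Q.
τ₁ = 17.04/0.4697 = 36.2785 min; τ₂ = 10.76/0.4697 = 22.9082 min.
Tank 1: C₁ = C_in(1 − e^(−t/τ₁)). Tank 2 (τ₁ ≠ τ₂): C₂ = C_in[1 − (τ₁ e^(−t/τ₁) − τ₂ e^(−t/τ₂))/(τ₁ − τ₂)].
At t = 86.72: e^(−t/τ₁) = 0.0915932, e^(−t/τ₂) = 0.0226967.
C₂ = 4.781·[1 − (36.2785·0.0915932 − 22.9082·0.0226967)/(13.3702)] = 4.781·0.790361 = 3.77872 g/L.

3.779 g/L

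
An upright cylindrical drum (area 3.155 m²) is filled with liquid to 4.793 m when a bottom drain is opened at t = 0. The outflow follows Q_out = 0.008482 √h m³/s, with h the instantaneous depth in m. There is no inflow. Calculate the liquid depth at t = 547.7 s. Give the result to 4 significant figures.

2.111 m

With no inflow, A dh/dt = −0.008482 √h.
∫ h^(−1/2) dh = −(0.008482/A) ∫ dt, giving 2√h = 2√h₀ − (0.008482/A) t.
√h = √4.793 − 0.008482·547.7/(2·3.155) = 2.18929 − 0.736227 = 1.45307.
h = 1.45307² = 2.11140 m.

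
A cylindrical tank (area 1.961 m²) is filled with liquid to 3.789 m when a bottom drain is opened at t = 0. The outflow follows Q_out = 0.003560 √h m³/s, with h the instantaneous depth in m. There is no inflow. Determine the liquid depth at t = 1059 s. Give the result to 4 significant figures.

0.9708 m

Mass balance (ρ constant): A dh/dt = −0.003560 √h.
∫ h^(−1/2) dh = −(0.003560/A) ∫ dt, giving 2√h = 2√h₀ − (0.003560/A) t.
√h = √3.789 − 0.003560·1059/(2·1.961) = 1.94654 − 0.961254 = 0.985281.
h = 0.985281² = 0.970778 m.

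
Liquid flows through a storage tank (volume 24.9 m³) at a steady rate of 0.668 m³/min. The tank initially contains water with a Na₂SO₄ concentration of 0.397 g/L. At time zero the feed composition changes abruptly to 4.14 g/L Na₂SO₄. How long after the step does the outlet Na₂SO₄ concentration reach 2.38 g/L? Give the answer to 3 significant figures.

28.1 min

Species balance: V dC/dt = Q(C_in − C) ⇒ τ = V/Q = 37.275 min.
C(t) = C_in + (C₀ − C_in) e^(−t/τ). Set C = 2.38 and solve for t:
e^(−t/τ) = (C − C_in)/(C₀ − C_in) = (2.38 − 4.14)/(0.397 − 4.14) = 0.47021
t = −τ ln(…) = 37.275 × 0.75457 = 28.127 min.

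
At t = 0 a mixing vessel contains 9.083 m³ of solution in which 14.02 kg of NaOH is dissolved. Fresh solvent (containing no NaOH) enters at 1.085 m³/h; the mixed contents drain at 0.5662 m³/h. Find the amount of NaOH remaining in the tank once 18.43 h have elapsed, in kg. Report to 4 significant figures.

Let m(t) be the amount of NaOH. Volume: V(t) = V₀ + (Q_in − Q_out) t = 9.083 + 0.518800 t; V(18.43) = 18.6445 m³.
Solute balance: dm/dt = 0 − Q_out C = −Q_out m/V(t).
dm/m = −Q_out dt/(V₀ + 0.518800 t); integrating gives ln(m/m₀) = −(Q_out/(Q_in−Q_out)) ln(V/V₀).
m = m₀ (V₀/V)^(Q_out/(Q_in−Q_out)) = 14.02 × (9.083/18.6445)^(1.09136) = 6.39576 kg.

6.396 kg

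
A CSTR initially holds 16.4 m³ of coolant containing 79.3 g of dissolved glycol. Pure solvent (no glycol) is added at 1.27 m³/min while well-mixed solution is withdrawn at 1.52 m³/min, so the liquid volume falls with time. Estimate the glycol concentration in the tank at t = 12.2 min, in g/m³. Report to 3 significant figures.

1.70 g/m³

Total volume: dV/dt = Q_in − Q_out = -0.25000 m³/min, so V(t) = 16.4 − 0.25000 t and V(12.2) = 13.350 m³.
Species balance (pure solvent in): dm/dt = −Q_out · m/V(t).
dm/m = −Q_out dt/(V₀ − 0.25000 t); integrating gives ln(m/m₀) = −(Q_out/(Q_in−Q_out)) ln(V/V₀).
m = m₀ (V₀/V)^(Q_out/(Q_in−Q_out)) = 79.3 × (16.4/13.350)^(-6.0800) = 22.696 g.
C = m/V = 22.696/13.350 = 1.7001 g/m³.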